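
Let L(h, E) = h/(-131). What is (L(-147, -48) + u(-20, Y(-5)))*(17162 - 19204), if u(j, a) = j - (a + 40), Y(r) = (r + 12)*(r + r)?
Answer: -2975194/131 ≈ -22711.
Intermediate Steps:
L(h, E) = -h/131 (L(h, E) = h*(-1/131) = -h/131)
Y(r) = 2*r*(12 + r) (Y(r) = (12 + r)*(2*r) = 2*r*(12 + r))
u(j, a) = -40 + j - a (u(j, a) = j - (40 + a) = j + (-40 - a) = -40 + j - a)
(L(-147, -48) + u(-20, Y(-5)))*(17162 - 19204) = (-1/131*(-147) + (-40 - 20 - 2*(-5)*(12 - 5)))*(17162 - 19204) = (147/131 + (-40 - 20 - 2*(-5)*7))*(-2042) = (147/131 + (-40 - 20 - 1*(-70)))*(-2042) = (147/131 + (-40 - 20 + 70))*(-2042) = (147/131 + 10)*(-2042) = (1457/131)*(-2042) = -2975194/131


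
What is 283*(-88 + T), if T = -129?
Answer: -61411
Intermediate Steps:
283*(-88 + T) = 283*(-88 - 129) = 283*(-217) = -61411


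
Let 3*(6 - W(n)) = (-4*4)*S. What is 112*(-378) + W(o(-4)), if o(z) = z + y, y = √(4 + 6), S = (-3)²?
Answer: -42282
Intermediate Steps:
S = 9
y = √10 ≈ 3.1623
o(z) = z + √10
W(n) = 54 (W(n) = 6 - (-4*4)*9/3 = 6 - (-16)*9/3 = 6 - ⅓*(-144) = 6 + 48 = 54)
112*(-378) + W(o(-4)) = 112*(-378) + 54 = -42336 + 54 = -42282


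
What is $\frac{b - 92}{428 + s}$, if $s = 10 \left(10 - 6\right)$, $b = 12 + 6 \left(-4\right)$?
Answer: $- \frac{2}{9} \approx -0.22222$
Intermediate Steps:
$b = -12$ ($b = 12 - 24 = -12$)
$s = 40$ ($s = 10 \cdot 4 = 40$)
$\frac{b - 92}{428 + s} = \frac{-12 - 92}{428 + 40} = - \frac{104}{468} = \left(-104\right) \frac{1}{468} = - \frac{2}{9}$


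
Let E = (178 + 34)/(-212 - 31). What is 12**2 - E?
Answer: 35204/243 ≈ 144.87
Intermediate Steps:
E = -212/243 (E = 212/(-243) = 212*(-1/243) = -212/243 ≈ -0.87243)
12**2 - E = 12**2 - 1*(-212/243) = 144 + 212/243 = 35204/243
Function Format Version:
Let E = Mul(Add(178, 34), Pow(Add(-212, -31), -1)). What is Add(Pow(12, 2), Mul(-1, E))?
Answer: Rational(35204, 243) ≈ 144.87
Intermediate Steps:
E = Rational(-212, 243) (E = Mul(212, Pow(-243, -1)) = Mul(212, Rational(-1, 243)) = Rational(-212, 243) ≈ -0.87243)
Add(Pow(12, 2), Mul(-1, E)) = Add(Pow(12, 2), Mul(-1, Rational(-212, 243))) = Add(144, Rational(212, 243)) = Rational(35204, 243)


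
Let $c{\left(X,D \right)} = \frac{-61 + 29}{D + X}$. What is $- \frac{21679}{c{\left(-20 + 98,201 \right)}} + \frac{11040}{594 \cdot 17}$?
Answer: $\frac{10179585083}{53856} \approx 1.8901 \cdot 10^{5}$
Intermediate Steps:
$c{\left(X,D \right)} = - \frac{32}{D + X}$
$- \frac{21679}{c{\left(-20 + 98,201 \right)}} + \frac{11040}{594 \cdot 17} = - \frac{21679}{\left(-32\right) \frac{1}{201 + \left(-20 + 98\right)}} + \frac{11040}{594 \cdot 17} = - \frac{21679}{\left(-32\right) \frac{1}{201 + 78}} + \frac{11040}{10098} = - \frac{21679}{\left(-32\right) \frac{1}{279}} + 11040 \cdot \frac{1}{10098} = - \frac{21679}{\left(-32\right) \frac{1}{279}} + \frac{1840}{1683} = - \frac{21679}{- \frac{32}{279}} + \frac{1840}{1683} = \left(-21679\right) \left(- \frac{279}{32}\right) + \frac{1840}{1683} = \frac{6048441}{32} + \frac{1840}{1683} = \frac{10179585083}{53856}$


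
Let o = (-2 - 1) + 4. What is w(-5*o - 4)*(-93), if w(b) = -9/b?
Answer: -93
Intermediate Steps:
o = 1 (o = -3 + 4 = 1)
w(-5*o - 4)*(-93) = -9/(-5*1 - 4)*(-93) = -9/(-5 - 4)*(-93) = -9/(-9)*(-93) = -9*(-⅑)*(-93) = 1*(-93) = -93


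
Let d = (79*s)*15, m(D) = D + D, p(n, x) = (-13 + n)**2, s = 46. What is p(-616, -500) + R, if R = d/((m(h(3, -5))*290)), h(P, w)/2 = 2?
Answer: 91794163/232 ≈ 3.9566e+5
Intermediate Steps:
h(P, w) = 4 (h(P, w) = 2*2 = 4)
m(D) = 2*D
d = 54510 (d = (79*46)*15 = 3634*15 = 54510)
R = 5451/232 (R = 54510/(((2*4)*290)) = 54510/((8*290)) = 54510/2320 = 54510*(1/2320) = 5451/232 ≈ 23.496)
p(-616, -500) + R = (-13 - 616)**2 + 5451/232 = (-629)**2 + 5451/232 = 395641 + 5451/232 = 91794163/232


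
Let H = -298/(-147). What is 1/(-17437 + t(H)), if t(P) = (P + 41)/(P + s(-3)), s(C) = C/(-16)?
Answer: -5209/90728133 ≈ -5.7413e-5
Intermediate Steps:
H = 298/147 (H = -298*(-1/147) = 298/147 ≈ 2.0272)
s(C) = -C/16 (s(C) = C*(-1/16) = -C/16)
t(P) = (41 + P)/(3/16 + P) (t(P) = (P + 41)/(P - 1/16*(-3)) = (41 + P)/(P + 3/16) = (41 + P)/(3/16 + P))
1/(-17437 + t(H)) = 1/(-17437 + 16*(41 + 298/147)/(3 + 16*(298/147))) = 1/(-17437 + 16*(6325/147)/(3 + 4768/147)) = 1/(-17437 + 16*(6325/147)/(5209/147)) = 1/(-17437 + 16*(147/5209)*(6325/147)) = 1/(-17437 + 101200/5209) = 1/(-90728133/5209) = -5209/90728133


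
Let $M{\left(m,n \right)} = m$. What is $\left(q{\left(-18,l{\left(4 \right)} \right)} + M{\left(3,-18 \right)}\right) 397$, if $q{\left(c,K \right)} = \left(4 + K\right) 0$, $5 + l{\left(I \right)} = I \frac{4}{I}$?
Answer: $1191$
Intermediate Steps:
$l{\left(I \right)} = -1$ ($l{\left(I \right)} = -5 + I \frac{4}{I} = -5 + 4 = -1$)
$q{\left(c,K \right)} = 0$
$\left(q{\left(-18,l{\left(4 \right)} \right)} + M{\left(3,-18 \right)}\right) 397 = \left(0 + 3\right) 397 = 3 \cdot 397 = 1191$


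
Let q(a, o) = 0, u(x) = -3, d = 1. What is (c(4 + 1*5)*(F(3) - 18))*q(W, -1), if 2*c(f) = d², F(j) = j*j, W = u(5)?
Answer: 0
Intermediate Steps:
W = -3
F(j) = j²
c(f) = ½ (c(f) = (½)*1² = (½)*1 = ½)
(c(4 + 1*5)*(F(3) - 18))*q(W, -1) = ((3² - 18)/2)*0 = ((9 - 18)/2)*0 = ((½)*(-9))*0 = -9/2*0 = 0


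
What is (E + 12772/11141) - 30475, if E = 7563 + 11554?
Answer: -126526706/11141 ≈ -11357.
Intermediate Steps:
E = 19117
(E + 12772/11141) - 30475 = (19117 + 12772/11141) - 30475 = 212995269/11141 - 30475 = -126526706/11141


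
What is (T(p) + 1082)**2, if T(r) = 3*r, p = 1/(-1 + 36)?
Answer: 1434364129/1225 ≈ 1.1709e+6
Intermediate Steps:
p = 1/35 ≈ 0.028571
(T(p) + 1082)**2 = (3*(1/35) + 1082)**2 = (3/35 + 1082)**2 = (37873/35)**2 = 1434364129/1225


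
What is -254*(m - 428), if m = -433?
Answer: 218694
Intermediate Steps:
-254*(m - 428) = -254*(-433 - 428) = -254*(-861) = 218694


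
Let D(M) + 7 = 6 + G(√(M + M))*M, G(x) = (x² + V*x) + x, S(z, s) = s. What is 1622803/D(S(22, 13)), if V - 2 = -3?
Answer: 1622803/337 ≈ 4815.4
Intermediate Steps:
V = -1 (V = 2 - 3 = -1)
G(x) = x² (G(x) = (x² - x) + x = x²)
D(M) = -1 + 2*M² (D(M) = -7 + (6 + (√(M + M))²*M) = -7 + (6 + (√(2*M))²*M) = -7 + (6 + (√2*√M)²*M) = -7 + (6 + (2*M)*M) = -7 + (6 + 2*M²) = -1 + 2*M²)
1622803/D(S(22, 13)) = 1622803/(-1 + 2*13²) = 1622803/(-1 + 2*169) = 1622803/(-1 + 338) = 1622803/337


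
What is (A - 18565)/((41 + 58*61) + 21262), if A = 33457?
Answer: 14892/24841 ≈ 0.59949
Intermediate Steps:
(A - 18565)/((41 + 58*61) + 21262) = (33457 - 18565)/((41 + 58*61) + 21262) = 14892/((41 + 3538) + 21262) = 14892/(3579 + 21262) = 14892/24841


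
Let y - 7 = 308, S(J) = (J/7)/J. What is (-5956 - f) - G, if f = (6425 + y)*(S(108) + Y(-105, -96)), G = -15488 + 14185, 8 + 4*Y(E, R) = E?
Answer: 1293524/7 ≈ 1.8479e+5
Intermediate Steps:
Y(E, R) = -2 + E/4
S(J) = 1/7 (S(J) = (J*(1/7))/J = (J/7)/J = 1/7)
y = 315 (y = 7 + 308 = 315)
G = -1303
f = -1326095/7 (f = (6425 + 315)*(1/7 + (-2 + (1/4)*(-105))) = 6740*(1/7 + (-2 - 105/4)) = 6740*(1/7 - 113/4) = 6740*(-787/28) = -1326095/7 ≈ -1.8944e+5)
(-5956 - f) - G = (-5956 - 1*(-1326095/7)) - 1*(-1303) = (-5956 + 1326095/7) + 1303 = 1284403/7 + 1303 = 1293524/7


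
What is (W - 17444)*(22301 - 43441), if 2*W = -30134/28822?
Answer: 5314448389950/14411 ≈ 3.6878e+8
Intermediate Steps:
W = -15067/28822 (W = (-30134/28822)/2 = (-30134*1/28822)/2 = (½)*(-15067/14411) = -15067/28822 ≈ -0.52276)
(W - 17444)*(22301 - 43441) = (-15067/28822 - 17444)*(22301 - 43441) = -502786035/28822*(-21140) = 5314448389950/14411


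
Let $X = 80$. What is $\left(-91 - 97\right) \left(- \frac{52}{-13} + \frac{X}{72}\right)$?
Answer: $- \frac{8648}{9} \approx -960.89$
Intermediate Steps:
$\left(-91 - 97\right) \left(- \frac{52}{-13} + \frac{X}{72}\right) = \left(-91 - 97\right) \left(- \frac{52}{-13} + \frac{80}{72}\right) = - 188 \left(\left(-52\right) \left(- \frac{1}{13}\right) + 80 \cdot \frac{1}{72}\right) = - 188 \left(4 + \frac{10}{9}\right) = \left(-188\right) \frac{46}{9} = - \frac{8648}{9}$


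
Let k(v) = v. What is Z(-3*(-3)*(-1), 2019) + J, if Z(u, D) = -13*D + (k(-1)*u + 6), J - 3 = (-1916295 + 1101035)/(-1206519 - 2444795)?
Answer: -47884749823/1825657 ≈ -26229.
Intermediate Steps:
J = 5884601/1825657 (J = 3 + (-1916295 + 1101035)/(-1206519 - 2444795) = 3 - 815260/(-3651314) = 3 - 815260*(-1/3651314) = 3 + 407630/1825657 = 5884601/1825657 ≈ 3.2233)
Z(u, D) = 6 - u - 13*D (Z(u, D) = -13*D + (-u + 6) = -13*D + (6 - u) = 6 - u - 13*D)
Z(-3*(-3)*(-1), 2019) + J = (6 - (-3*(-3))*(-1) - 13*2019) + 5884601/1825657 = (6 - 9*(-1) - 26247) + 5884601/1825657 = (6 - 1*(-9) - 26247) + 5884601/1825657 = (6 + 9 - 26247) + 5884601/1825657 = -26232 + 5884601/1825657 = -47884749823/1825657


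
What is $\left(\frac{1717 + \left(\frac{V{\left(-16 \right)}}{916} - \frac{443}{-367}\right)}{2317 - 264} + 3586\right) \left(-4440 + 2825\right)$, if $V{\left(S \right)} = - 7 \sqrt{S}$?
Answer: $- \frac{4364546976820}{753451} + \frac{11305 i}{470137} \approx -5.7927 \cdot 10^{6} + 0.024046 i$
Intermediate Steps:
$\left(\frac{1717 + \left(\frac{V{\left(-16 \right)}}{916} - \frac{443}{-367}\right)}{2317 - 264} + 3586\right) \left(-4440 + 2825\right) = \left(\frac{1717 + \left(\frac{\left(-7\right) \sqrt{-16}}{916} - \frac{443}{-367}\right)}{2317 - 264} + 3586\right) \left(-4440 + 2825\right) = \left(\frac{1717 + \left(- 7 \cdot 4 i \frac{1}{916} - - \frac{443}{367}\right)}{2053} + 3586\right) \left(-1615\right) = \left(\left(1717 + \left(- 28 i \frac{1}{916} + \frac{443}{367}\right)\right) \frac{1}{2053} + 3586\right) \left(-1615\right) = \left(\left(1717 + \left(- \frac{7 i}{229} + \frac{443}{367}\right)\right) \frac{1}{2053} + 3586\right) \left(-1615\right) = \left(\left(1717 + \left(\frac{443}{367} - \frac{7 i}{229}\right)\right) \frac{1}{2053} + 3586\right) \left(-1615\right) = \left(\left(\frac{630582}{367} - \frac{7 i}{229}\right) \frac{1}{2053} + 3586\right) \left(-1615\right) = \left(\left(\frac{630582}{753451} - \frac{7 i}{470137}\right) + 3586\right) \left(-1615\right) = \left(\frac{2702505868}{753451} - \frac{7 i}{470137}\right) \left(-1615\right) = - \frac{4364546976820}{753451} + \frac{11305 i}{470137}$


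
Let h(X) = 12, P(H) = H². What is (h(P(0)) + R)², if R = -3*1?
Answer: 81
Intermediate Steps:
R = -3
(h(P(0)) + R)² = (12 - 3)² = 9² = 81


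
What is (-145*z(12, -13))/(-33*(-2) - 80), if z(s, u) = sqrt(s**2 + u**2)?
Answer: 145*sqrt(313)/14 ≈ 183.24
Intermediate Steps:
(-145*z(12, -13))/(-33*(-2) - 80) = (-145*sqrt(12**2 + (-13)**2))/(-33*(-2) - 80) = (-145*sqrt(144 + 169))/(66 - 80) = -145*sqrt(313)/(-14) = -145*sqrt(313)*(-1/14) = 145*sqrt(313)/14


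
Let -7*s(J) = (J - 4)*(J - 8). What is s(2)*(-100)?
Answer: 1200/7 ≈ 171.43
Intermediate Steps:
s(J) = -(-8 + J)*(-4 + J)/7 (s(J) = -(J - 4)*(J - 8)/7 = -(-4 + J)*(-8 + J)/7 = -(-8 + J)*(-4 + J)/7)
s(2)*(-100) = (-32/7 - 1/7*2**2 + (12/7)*2)*(-100) = (-32/7 - 1/7*4 + 24/7)*(-100) = (-32/7 - 4/7 + 24/7)*(-100) = -12/7*(-100) = 1200/7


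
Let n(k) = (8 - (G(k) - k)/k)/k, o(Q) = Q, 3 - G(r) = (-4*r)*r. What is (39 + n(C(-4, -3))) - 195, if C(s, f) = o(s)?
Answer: -2599/16 ≈ -162.44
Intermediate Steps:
G(r) = 3 + 4*r² (G(r) = 3 - (-4*r)*r = 3 - (-4)*r² = 3 + 4*r²)
C(s, f) = s
n(k) = (8 - (3 - k + 4*k²)/k)/k (n(k) = (8 - ((3 + 4*k²) - k)/k)/k = (8 - (3 - k + 4*k²)/k)/k)
(39 + n(C(-4, -3))) - 195 = (39 + (-4 - 3/(-4)² + 9/(-4))) - 195 = (39 + (-4 - 3*1/16 + 9*(-¼))) - 195 = (39 + (-4 - 3/16 - 9/4)) - 195 = (39 - 103/16) - 195 = 521/16 - 195 = -2599/16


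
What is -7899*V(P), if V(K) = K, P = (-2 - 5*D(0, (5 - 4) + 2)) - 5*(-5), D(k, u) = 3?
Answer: -63192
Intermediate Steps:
P = 8 (P = (-2 - 5*3) - 5*(-5) = (-2 - 15) + 25 = -17 + 25 = 8)
-7899*V(P) = -7899*8 = -63192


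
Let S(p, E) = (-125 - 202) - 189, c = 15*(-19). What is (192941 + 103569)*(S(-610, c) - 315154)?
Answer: -93599311700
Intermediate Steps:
c = -285
S(p, E) = -516 (S(p, E) = -327 - 189 = -516)
(192941 + 103569)*(S(-610, c) - 315154) = (192941 + 103569)*(-516 - 315154) = 296510*(-315670) = -93599311700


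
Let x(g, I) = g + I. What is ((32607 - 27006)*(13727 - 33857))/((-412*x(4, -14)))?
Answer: -11274813/412 ≈ -27366.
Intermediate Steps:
x(g, I) = I + g
((32607 - 27006)*(13727 - 33857))/((-412*x(4, -14))) = ((32607 - 27006)*(13727 - 33857))/((-412*(-14 + 4))) = (5601*(-20130))/((-412*(-10))) = -112748130/4120 = -112748130*1/4120 = -11274813/412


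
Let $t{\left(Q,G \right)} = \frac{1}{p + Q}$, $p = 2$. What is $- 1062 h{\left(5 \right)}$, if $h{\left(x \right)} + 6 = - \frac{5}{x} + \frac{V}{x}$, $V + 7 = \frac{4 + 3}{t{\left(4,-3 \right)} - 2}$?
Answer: $\frac{535248}{55} \approx 9731.8$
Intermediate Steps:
$t{\left(Q,G \right)} = \frac{1}{2 + Q}$
$V = - \frac{119}{11}$ ($V = -7 + \frac{4 + 3}{\frac{1}{2 + 4} - 2} = -7 + \frac{7}{\frac{1}{6} - 2} = -7 + \frac{7}{- \frac{11}{6}} = -7 + 7 \left(- \frac{6}{11}\right) = -7 - \frac{42}{11} = - \frac{119}{11} \approx -10.818$)
$h{\left(x \right)} = -6 - \frac{174}{11 x}$
$- 1062 h{\left(5 \right)} = - 1062 \left(-6 - \frac{174}{11 \cdot 5}\right) = - 1062 \left(-6 - \frac{174}{55}\right) = \left(-1062\right) \left(- \frac{504}{55}\right) = \frac{535248}{55}$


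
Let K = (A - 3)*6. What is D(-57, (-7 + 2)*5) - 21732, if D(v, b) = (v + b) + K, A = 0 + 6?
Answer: -21796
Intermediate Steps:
A = 6
K = 18 (K = (6 - 3)*6 = 3*6 = 18)
D(v, b) = 18 + b + v (D(v, b) = (v + b) + 18 = (b + v) + 18 = 18 + b + v)
D(-57, (-7 + 2)*5) - 21732 = (18 + (-7 + 2)*5 - 57) - 21732 = (18 - 5*5 - 57) - 21732 = (18 - 25 - 57) - 21732 = -64 - 21732 = -21796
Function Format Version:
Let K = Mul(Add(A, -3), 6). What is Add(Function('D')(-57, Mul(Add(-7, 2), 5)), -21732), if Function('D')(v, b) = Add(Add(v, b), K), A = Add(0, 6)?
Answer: -21796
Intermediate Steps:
A = 6
K = 18 (K = Mul(Add(6, -3), 6) = Mul(3, 6) = 18)
Function('D')(v, b) = Add(18, b, v) (Function('D')(v, b) = Add(Add(v, b), 18) = Add(Add(b, v), 18) = Add(18, b, v))
Add(Function('D')(-57, Mul(Add(-7, 2), 5)), -21732) = Add(Add(18, Mul(Add(-7, 2), 5), -57), -21732) = Add(Add(18, Mul(-5, 5), -57), -21732) = Add(Add(18, -25, -57), -21732) = Add(-64, -21732) = -21796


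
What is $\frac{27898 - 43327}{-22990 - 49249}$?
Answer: $\frac{15429}{72239} \approx 0.21358$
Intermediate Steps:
$\frac{27898 - 43327}{-22990 - 49249} = - \frac{15429}{-72239} = \left(-15429\right) \left(- \frac{1}{72239}\right) = \frac{15429}{72239}$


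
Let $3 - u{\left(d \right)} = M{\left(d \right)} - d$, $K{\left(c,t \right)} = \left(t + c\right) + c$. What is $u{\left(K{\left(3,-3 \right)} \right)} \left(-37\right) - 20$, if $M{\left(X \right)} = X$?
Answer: $-131$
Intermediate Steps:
$K{\left(c,t \right)} = t + 2 c$ ($K{\left(c,t \right)} = \left(c + t\right) + c = t + 2 c$)
$u{\left(d \right)} = 3$ ($u{\left(d \right)} = 3 - \left(d - d\right) = 3 - 0 = 3 + 0 = 3$)
$u{\left(K{\left(3,-3 \right)} \right)} \left(-37\right) - 20 = 3 \left(-37\right) - 20 = -111 - 20 = -131$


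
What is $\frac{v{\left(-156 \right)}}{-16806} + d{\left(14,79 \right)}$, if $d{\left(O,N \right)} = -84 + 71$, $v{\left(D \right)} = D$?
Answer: $- \frac{36387}{2801} \approx -12.991$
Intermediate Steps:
$d{\left(O,N \right)} = -13$
$\frac{v{\left(-156 \right)}}{-16806} + d{\left(14,79 \right)} = - \frac{156}{-16806} - 13 = \left(-156\right) \left(- \frac{1}{16806}\right) - 13 = \frac{26}{2801} - 13 = - \frac{36387}{2801}$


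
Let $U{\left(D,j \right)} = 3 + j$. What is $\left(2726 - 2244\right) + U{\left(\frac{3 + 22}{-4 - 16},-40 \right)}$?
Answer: $445$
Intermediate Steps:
$\left(2726 - 2244\right) + U{\left(\frac{3 + 22}{-4 - 16},-40 \right)} = \left(2726 - 2244\right) + \left(3 - 40\right) = 482 - 37 = 445$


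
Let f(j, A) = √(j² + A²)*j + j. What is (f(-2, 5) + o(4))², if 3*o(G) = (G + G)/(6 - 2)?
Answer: 1060/9 + 16*√29/3 ≈ 146.50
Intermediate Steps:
o(G) = G/6 (o(G) = ((G + G)/(6 - 2))/3 = ((2*G)/4)/3 = ((2*G)*(¼))/3 = (G/2)/3 = G/6)
f(j, A) = j + j*√(A² + j²) (f(j, A) = √(A² + j²)*j + j = j*√(A² + j²) + j = j + j*√(A² + j²))
(f(-2, 5) + o(4))² = (-2*(1 + √(5² + (-2)²)) + (⅙)*4)² = (-2*(1 + √(25 + 4)) + ⅔)² = (-2*(1 + √29) + ⅔)² = ((-2 - 2*√29) + ⅔)² = (-4/3 - 2*√29)²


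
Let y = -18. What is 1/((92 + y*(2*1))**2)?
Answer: 1/3136 ≈ 0.00031888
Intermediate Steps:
1/((92 + y*(2*1))**2) = 1/((92 - 36)**2) = 1/(56**2) = 1/3136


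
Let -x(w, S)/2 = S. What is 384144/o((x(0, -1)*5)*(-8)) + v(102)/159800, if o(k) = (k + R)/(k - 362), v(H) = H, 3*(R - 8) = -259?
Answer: 95762489529/89300 ≈ 1.0724e+6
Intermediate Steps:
R = -235/3 (R = 8 + (⅓)*(-259) = 8 - 259/3 = -235/3 ≈ -78.333)
x(w, S) = -2*S
o(k) = (-235/3 + k)/(-362 + k) (o(k) = (k - 235/3)/(k - 362) = (-235/3 + k)/(-362 + k))
384144/o((x(0, -1)*5)*(-8)) + v(102)/159800 = 384144/(((-235/3 + (-2*(-1)*5)*(-8))/(-362 + (-2*(-1)*5)*(-8)))) + 102/159800 = 384144/(((-235/3 + (2*5)*(-8))/(-362 + (2*5)*(-8)))) + 102*(1/159800) = 384144/(((-235/3 + 10*(-8))/(-362 + 10*(-8)))) + 3/4700 = 384144/(((-235/3 - 80)/(-362 - 80))) + 3/4700 = 384144/((-475/3/(-442))) + 3/4700 = 384144/((-1/442*(-475/3))) + 3/4700 = 384144/(475/1326) + 3/4700 = 384144*(1326/475) + 3/4700 = 509374944/475 + 3/4700 = 95762489529/89300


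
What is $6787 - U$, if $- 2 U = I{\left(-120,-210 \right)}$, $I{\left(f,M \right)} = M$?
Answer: $6682$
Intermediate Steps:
$U = 105$ ($U = \left(- \frac{1}{2}\right) \left(-210\right) = 105$)
$6787 - U = 6787 - 105 = 6682$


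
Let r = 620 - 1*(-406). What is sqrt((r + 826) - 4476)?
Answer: 8*I*sqrt(41) ≈ 51.225*I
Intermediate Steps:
r = 1026 (r = 620 + 406 = 1026)
sqrt((r + 826) - 4476) = sqrt((1026 + 826) - 4476) = sqrt(1852 - 4476) = sqrt(-2624) = 8*I*sqrt(41)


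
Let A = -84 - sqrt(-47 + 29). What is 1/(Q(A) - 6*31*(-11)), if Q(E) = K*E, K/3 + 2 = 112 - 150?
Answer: 2021/24549846 - 10*I*sqrt(2)/4091641 ≈ 8.2322e-5 - 3.4563e-6*I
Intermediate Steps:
K = -120 (K = -6 + 3*(112 - 150) = -6 + 3*(-38) = -6 - 114 = -120)
A = -84 - 3*I*sqrt(2) (A = -84 - sqrt(-18) = -84 - 3*I*sqrt(2) ≈ -84.0 - 4.2426*I)
Q(E) = -120*E
1/(Q(A) - 6*31*(-11)) = 1/(-120*(-84 - 3*I*sqrt(2)) - 6*31*(-11)) = 1/((10080 + 360*I*sqrt(2)) - 186*(-11)) = 1/((10080 + 360*I*sqrt(2)) - 1*(-2046)) = 1/((10080 + 360*I*sqrt(2)) + 2046) = 1/(12126 + 360*I*sqrt(2))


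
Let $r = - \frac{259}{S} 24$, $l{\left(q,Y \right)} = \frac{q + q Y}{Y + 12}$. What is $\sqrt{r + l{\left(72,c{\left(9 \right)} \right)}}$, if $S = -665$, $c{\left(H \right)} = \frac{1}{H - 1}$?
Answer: $\frac{4 \sqrt{85063665}}{9215} \approx 4.0035$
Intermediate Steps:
$c{\left(H \right)} = \frac{1}{-1 + H}$
$l{\left(q,Y \right)} = \frac{q + Y q}{12 + Y}$
$r = \frac{888}{95}$ ($r = - \frac{259}{-665} \cdot 24 = \left(-259\right) \left(- \frac{1}{665}\right) 24 = \frac{37}{95} \cdot 24 = \frac{888}{95} \approx 9.3474$)
$\sqrt{r + l{\left(72,c{\left(9 \right)} \right)}} = \sqrt{\frac{888}{95} + \frac{72 \left(1 + \frac{1}{-1 + 9}\right)}{12 + \frac{1}{-1 + 9}}} = \sqrt{\frac{888}{95} + \frac{72 \left(1 + \frac{1}{8}\right)}{12 + \frac{1}{8}}} = \sqrt{\frac{888}{95} + 72 \frac{1}{\frac{97}{8}} \cdot \frac{9}{8}} = \sqrt{\frac{888}{95} + 72 \cdot \frac{8}{97} \cdot \frac{9}{8}} = \sqrt{\frac{888}{95} + \frac{648}{97}} = \sqrt{\frac{147696}{9215}} = \frac{4 \sqrt{85063665}}{9215}$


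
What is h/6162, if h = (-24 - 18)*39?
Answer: -21/79 ≈ -0.26582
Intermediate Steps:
h = -1638 (h = -42*39 = -1638)
h/6162 = -1638/6162 = -1638*1/6162 = -21/79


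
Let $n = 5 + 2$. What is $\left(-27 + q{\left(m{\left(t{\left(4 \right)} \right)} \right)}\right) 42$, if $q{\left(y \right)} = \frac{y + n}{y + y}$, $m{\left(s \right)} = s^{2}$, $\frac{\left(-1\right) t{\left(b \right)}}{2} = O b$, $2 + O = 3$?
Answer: $- \frac{71085}{64} \approx -1110.7$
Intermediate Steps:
$O = 1$ ($O = -2 + 3 = 1$)
$n = 7$
$t{\left(b \right)} = - 2 b$ ($t{\left(b \right)} = - 2 \cdot 1 b = - 2 b$)
$q{\left(y \right)} = \frac{7 + y}{2 y}$ ($q{\left(y \right)} = \frac{y + 7}{y + y} = \frac{7 + y}{2 y}$)
$\left(-27 + q{\left(m{\left(t{\left(4 \right)} \right)} \right)}\right) 42 = \left(-27 + \frac{7 + \left(\left(-2\right) 4\right)^{2}}{2 \left(\left(-2\right) 4\right)^{2}}\right) 42 = \left(-27 + \frac{7 + \left(-8\right)^{2}}{2 \left(-8\right)^{2}}\right) 42 = \left(-27 + \frac{7 + 64}{2 \cdot 64}\right) 42 = \left(-27 + \frac{1}{2} \cdot \frac{1}{64} \cdot 71\right) 42 = \left(-27 + \frac{71}{128}\right) 42 = \left(- \frac{3385}{128}\right) 42 = - \frac{71085}{64}$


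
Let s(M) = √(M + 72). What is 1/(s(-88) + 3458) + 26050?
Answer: 155750086229/5978890 - I/2989445 ≈ 26050.0 - 3.3451e-7*I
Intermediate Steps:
s(M) = √(72 + M)
1/(s(-88) + 3458) + 26050 = 1/(√(72 - 88) + 3458) + 26050 = 1/(√(-16) + 3458) + 26050 = 1/(4*I + 3458) + 26050 = 1/(3458 + 4*I) + 26050 = (3458 - 4*I)/11957780 + 26050 = 26050 + (3458 - 4*I)/11957780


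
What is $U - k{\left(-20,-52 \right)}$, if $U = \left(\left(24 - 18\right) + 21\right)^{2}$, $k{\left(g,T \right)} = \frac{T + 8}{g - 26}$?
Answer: $\frac{16745}{23} \approx 728.04$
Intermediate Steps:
$k{\left(g,T \right)} = \frac{8 + T}{-26 + g}$
$U = 729$ ($U = \left(6 + 21\right)^{2} = 27^{2} = 729$)
$U - k{\left(-20,-52 \right)} = 729 - \frac{8 - 52}{-26 - 20} = 729 - \frac{1}{-46} \left(-44\right) = 729 - \left(- \frac{1}{46}\right) \left(-44\right) = 729 - \frac{22}{23} = \frac{16745}{23}$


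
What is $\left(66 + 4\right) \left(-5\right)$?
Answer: $-350$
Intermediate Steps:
$\left(66 + 4\right) \left(-5\right) = 70 \left(-5\right) = -350$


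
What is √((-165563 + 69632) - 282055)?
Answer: 7*I*√7714 ≈ 614.81*I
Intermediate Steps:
√((-165563 + 69632) - 282055) = √(-95931 - 282055) = √(-377986) = 7*I*√7714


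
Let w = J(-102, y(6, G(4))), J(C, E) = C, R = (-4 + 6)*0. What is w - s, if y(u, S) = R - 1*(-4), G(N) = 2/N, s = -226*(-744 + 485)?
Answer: -58636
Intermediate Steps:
s = 58534 (s = -226*(-259) = 58534)
R = 0 (R = 2*0 = 0)
y(u, S) = 4 (y(u, S) = 0 - 1*(-4) = 0 + 4 = 4)
w = -102
w - s = -102 - 1*58534 = -102 - 58534 = -58636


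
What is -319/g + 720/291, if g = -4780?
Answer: 1178143/463660 ≈ 2.5410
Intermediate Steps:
-319/g + 720/291 = -319/(-4780) + 720/291 = -319*(-1/4780) + 720*(1/291) = 319/4780 + 240/97 = 1178143/463660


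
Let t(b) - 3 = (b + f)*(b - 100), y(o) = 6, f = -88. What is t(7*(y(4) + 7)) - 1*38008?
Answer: -38032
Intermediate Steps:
t(b) = 3 + (-100 + b)*(-88 + b) (t(b) = 3 + (b - 88)*(b - 100) = 3 + (-88 + b)*(-100 + b) = 3 + (-100 + b)*(-88 + b))
t(7*(y(4) + 7)) - 1*38008 = (8803 + (7*(6 + 7))² - 1316*(6 + 7)) - 1*38008 = (8803 + (7*13)² - 1316*13) - 38008 = (8803 + 91² - 188*91) - 38008 = (8803 + 8281 - 17108) - 38008 = -24 - 38008 = -38032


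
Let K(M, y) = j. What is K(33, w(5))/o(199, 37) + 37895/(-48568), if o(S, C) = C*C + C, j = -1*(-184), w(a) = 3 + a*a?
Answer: -1705533/2626408 ≈ -0.64938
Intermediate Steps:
w(a) = 3 + a²
j = 184
K(M, y) = 184
o(S, C) = C + C² (o(S, C) = C² + C = C + C²)
K(33, w(5))/o(199, 37) + 37895/(-48568) = 184/((37*(1 + 37))) + 37895/(-48568) = 184/((37*38)) + 37895*(-1/48568) = 184/1406 - 2915/3736 = 184*(1/1406) - 2915/3736 = 92/703 - 2915/3736 = -1705533/2626408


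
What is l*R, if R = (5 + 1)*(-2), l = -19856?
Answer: 238272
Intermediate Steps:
R = -12 (R = 6*(-2) = -12)
l*R = -19856*(-12) = 238272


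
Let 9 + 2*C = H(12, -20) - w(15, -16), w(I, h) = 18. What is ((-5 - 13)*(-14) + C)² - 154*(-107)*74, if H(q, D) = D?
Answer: 5086337/4 ≈ 1.2716e+6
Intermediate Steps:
C = -47/2 (C = -9/2 + (-20 - 1*18)/2 = -9/2 + (-20 - 18)/2 = -9/2 + (½)*(-38) = -9/2 - 19 = -47/2 ≈ -23.500)
((-5 - 13)*(-14) + C)² - 154*(-107)*74 = ((-5 - 13)*(-14) - 47/2)² - 154*(-107)*74 = (-18*(-14) - 47/2)² - (-16478)*74 = (252 - 47/2)² - 1*(-1219372) = (457/2)² + 1219372 = 208849/4 + 1219372 = 5086337/4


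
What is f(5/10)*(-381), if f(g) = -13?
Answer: 4953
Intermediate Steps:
f(5/10)*(-381) = -13*(-381) = 4953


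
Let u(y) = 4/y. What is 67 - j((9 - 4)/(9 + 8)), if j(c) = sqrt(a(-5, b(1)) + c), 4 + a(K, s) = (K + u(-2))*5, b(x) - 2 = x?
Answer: 67 - I*sqrt(11186)/17 ≈ 67.0 - 6.2214*I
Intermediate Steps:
b(x) = 2 + x
a(K, s) = -14 + 5*K (a(K, s) = -4 + (K + 4/(-2))*5 = -4 + (K + 4*(-1/2))*5 = -4 + (K - 2)*5 = -4 + (-2 + K)*5 = -4 + (-10 + 5*K) = -14 + 5*K)
j(c) = sqrt(-39 + c) (j(c) = sqrt((-14 + 5*(-5)) + c) = sqrt((-14 - 25) + c) = sqrt(-39 + c))
67 - j((9 - 4)/(9 + 8)) = 67 - sqrt(-39 + (9 - 4)/(9 + 8)) = 67 - sqrt(-39 + 5/17) = 67 - sqrt(-658/17) = 67 - I*sqrt(11186)/17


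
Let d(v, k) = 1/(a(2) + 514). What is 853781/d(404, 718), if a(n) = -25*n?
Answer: 396154384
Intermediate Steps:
d(v, k) = 1/464 (d(v, k) = 1/(-25*2 + 514) = 1/(-50 + 514) = 1/464)
853781/d(404, 718) = 853781/(1/464) = 853781*464 = 396154384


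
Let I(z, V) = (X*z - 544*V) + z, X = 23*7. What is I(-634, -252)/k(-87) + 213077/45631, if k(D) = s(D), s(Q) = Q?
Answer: -516752027/1323299 ≈ -390.50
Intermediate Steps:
k(D) = D
X = 161
I(z, V) = -544*V + 162*z (I(z, V) = (161*z - 544*V) + z = (-544*V + 161*z) + z = -544*V + 162*z)
I(-634, -252)/k(-87) + 213077/45631 = (-544*(-252) + 162*(-634))/(-87) + 213077/45631 = (137088 - 102708)*(-1/87) + 213077*(1/45631) = 34380*(-1/87) + 213077/45631 = -11460/29 + 213077/45631 = -516752027/1323299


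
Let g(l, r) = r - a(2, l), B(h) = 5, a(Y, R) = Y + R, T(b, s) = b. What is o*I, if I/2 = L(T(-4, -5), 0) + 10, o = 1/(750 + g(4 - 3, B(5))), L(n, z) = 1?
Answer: 11/376 ≈ 0.029255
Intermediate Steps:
a(Y, R) = R + Y
g(l, r) = -2 + r - l (g(l, r) = r - (l + 2) = r - (2 + l) = r + (-2 - l) = -2 + r - l)
o = 1/752 (o = 1/(750 + (-2 + 5 - (4 - 3))) = 1/(750 + (-2 + 5 - 1*1)) = 1/(750 + (-2 + 5 - 1)) = 1/(750 + 2) = 1/752 ≈ 0.0013298)
I = 22 (I = 2*(1 + 10) = 2*11 = 22)
o*I = (1/752)*22 = 11/376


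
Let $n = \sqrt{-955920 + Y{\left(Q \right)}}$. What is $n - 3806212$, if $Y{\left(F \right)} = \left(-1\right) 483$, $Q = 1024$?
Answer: $-3806212 + 3 i \sqrt{106267} \approx -3.8062 \cdot 10^{6} + 977.96 i$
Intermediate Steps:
$Y{\left(F \right)} = -483$
$n = 3 i \sqrt{106267}$ ($n = \sqrt{-955920 - 483} = \sqrt{-956403} = 3 i \sqrt{106267} \approx 977.96 i$)
$n - 3806212 = 3 i \sqrt{106267} - 3806212 = -3806212 + 3 i \sqrt{106267}$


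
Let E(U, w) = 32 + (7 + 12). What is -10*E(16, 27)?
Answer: -510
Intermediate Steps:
E(U, w) = 51 (E(U, w) = 32 + 19 = 51)
-10*E(16, 27) = -10*51 = -510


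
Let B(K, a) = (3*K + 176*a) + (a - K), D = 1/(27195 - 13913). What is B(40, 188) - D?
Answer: 443034391/13282 ≈ 33356.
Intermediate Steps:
D = 1/13282 ≈ 7.5290e-5
B(K, a) = 2*K + 177*a
B(40, 188) - D = (2*40 + 177*188) - 1*1/13282 = (80 + 33276) - 1/13282 = 33356 - 1/13282 = 443034391/13282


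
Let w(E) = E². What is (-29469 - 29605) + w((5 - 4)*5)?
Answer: -59049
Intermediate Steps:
(-29469 - 29605) + w((5 - 4)*5) = (-29469 - 29605) + ((5 - 4)*5)² = -59074 + (1*5)² = -59074 + 5² = -59074 + 25 = -59049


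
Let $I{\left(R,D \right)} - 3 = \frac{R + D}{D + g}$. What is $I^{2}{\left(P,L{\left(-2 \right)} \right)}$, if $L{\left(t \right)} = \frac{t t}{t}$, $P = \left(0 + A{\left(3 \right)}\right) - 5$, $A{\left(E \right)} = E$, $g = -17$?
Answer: $\frac{3721}{361} \approx 10.307$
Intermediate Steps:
$P = -2$ ($P = \left(0 + 3\right) - 5 = 3 - 5 = -2$)
$L{\left(t \right)} = t$ ($L{\left(t \right)} = \frac{t^{2}}{t} = t$)
$I{\left(R,D \right)} = 3 + \frac{D + R}{-17 + D}$ ($I{\left(R,D \right)} = 3 + \frac{R + D}{D - 17} = 3 + \frac{D + R}{-17 + D}$)
$I^{2}{\left(P,L{\left(-2 \right)} \right)} = \left(\frac{-51 - 2 + 4 \left(-2\right)}{-17 - 2}\right)^{2} = \left(\frac{-51 - 2 - 8}{-19}\right)^{2} = \left(\left(- \frac{1}{19}\right) \left(-61\right)\right)^{2} = \left(\frac{61}{19}\right)^{2} = \frac{3721}{361}$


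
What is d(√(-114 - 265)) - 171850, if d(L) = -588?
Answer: -172438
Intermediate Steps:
d(√(-114 - 265)) - 171850 = -588 - 171850 = -172438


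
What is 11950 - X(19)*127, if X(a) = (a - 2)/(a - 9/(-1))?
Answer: 332441/28 ≈ 11873.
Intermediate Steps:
X(a) = (-2 + a)/(9 + a) (X(a) = (-2 + a)/(a - 9*(-1)) = (-2 + a)/(a + 9) = (-2 + a)/(9 + a))
11950 - X(19)*127 = 11950 - (-2 + 19)/(9 + 19)*127 = 11950 - 17/28*127 = 11950 - (1/28)*17*127 = 11950 - 17*127/28 = 11950 - 1*2159/28 = 11950 - 2159/28 = 332441/28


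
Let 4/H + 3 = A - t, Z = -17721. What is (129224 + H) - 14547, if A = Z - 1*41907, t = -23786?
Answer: 4110597061/35845 ≈ 1.1468e+5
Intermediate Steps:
A = -59628 (A = -17721 - 1*41907 = -17721 - 41907 = -59628)
H = -4/35845 (H = 4/(-3 + (-59628 - 1*(-23786))) = 4/(-3 + (-59628 + 23786)) = 4/(-3 - 35842) = 4/(-35845) = 4*(-1/35845) = -4/35845 ≈ -0.00011159)
(129224 + H) - 14547 = (129224 - 4/35845) - 14547 = 4632034276/35845 - 14547 = 4110597061/35845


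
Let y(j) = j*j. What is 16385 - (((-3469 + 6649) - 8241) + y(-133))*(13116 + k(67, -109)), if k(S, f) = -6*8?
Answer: -165006319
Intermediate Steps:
k(S, f) = -48
y(j) = j²
16385 - (((-3469 + 6649) - 8241) + y(-133))*(13116 + k(67, -109)) = 16385 - (((-3469 + 6649) - 8241) + (-133)²)*(13116 - 48) = 16385 - ((3180 - 8241) + 17689)*13068 = 16385 - (-5061 + 17689)*13068 = 16385 - 12628*13068 = 16385 - 1*165022704 = 16385 - 165022704 = -165006319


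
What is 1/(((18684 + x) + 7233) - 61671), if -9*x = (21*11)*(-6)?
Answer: -1/35600 ≈ -2.8090e-5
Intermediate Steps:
x = 154 (x = -21*11*(-6)/9 = -77*(-6)/3 = -⅑*(-1386) = 154)
1/(((18684 + x) + 7233) - 61671) = 1/(((18684 + 154) + 7233) - 61671) = 1/((18838 + 7233) - 61671) = 1/(26071 - 61671) = 1/(-35600) = -1/35600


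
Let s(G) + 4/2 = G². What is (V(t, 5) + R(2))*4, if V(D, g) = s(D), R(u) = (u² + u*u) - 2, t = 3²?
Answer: 340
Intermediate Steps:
t = 9
s(G) = -2 + G²
R(u) = -2 + 2*u² (R(u) = (u² + u²) - 2 = 2*u² - 2 = -2 + 2*u²)
V(D, g) = -2 + D²
(V(t, 5) + R(2))*4 = ((-2 + 9²) + (-2 + 2*2²))*4 = ((-2 + 81) + (-2 + 2*4))*4 = (79 + (-2 + 8))*4 = (79 + 6)*4 = 85*4 = 340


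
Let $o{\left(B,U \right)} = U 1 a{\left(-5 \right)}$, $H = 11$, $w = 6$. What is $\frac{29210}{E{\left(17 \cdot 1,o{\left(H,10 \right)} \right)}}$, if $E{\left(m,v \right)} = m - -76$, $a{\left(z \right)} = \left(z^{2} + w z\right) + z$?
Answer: $\frac{29210}{93} \approx 314.09$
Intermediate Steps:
$a{\left(z \right)} = z^{2} + 7 z$ ($a{\left(z \right)} = \left(z^{2} + 6 z\right) + z = z^{2} + 7 z$)
$o{\left(B,U \right)} = - 10 U$ ($o{\left(B,U \right)} = U 1 \left(- 5 \left(7 - 5\right)\right) = U \left(\left(-5\right) 2\right) = U \left(-10\right) = - 10 U$)
$E{\left(m,v \right)} = 76 + m$ ($E{\left(m,v \right)} = m + 76 = 76 + m$)
$\frac{29210}{E{\left(17 \cdot 1,o{\left(H,10 \right)} \right)}} = \frac{29210}{76 + 17 \cdot 1} = \frac{29210}{76 + 17} = \frac{29210}{93}$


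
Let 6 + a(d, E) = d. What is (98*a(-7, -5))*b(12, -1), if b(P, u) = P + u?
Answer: -14014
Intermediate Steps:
a(d, E) = -6 + d
(98*a(-7, -5))*b(12, -1) = (98*(-6 - 7))*(12 - 1) = (98*(-13))*11 = -1274*11 = -14014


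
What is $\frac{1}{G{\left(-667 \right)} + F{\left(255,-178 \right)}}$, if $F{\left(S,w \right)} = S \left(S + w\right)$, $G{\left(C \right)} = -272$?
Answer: $\frac{1}{19363} \approx 5.1645 \cdot 10^{-5}$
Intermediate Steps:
$\frac{1}{G{\left(-667 \right)} + F{\left(255,-178 \right)}} = \frac{1}{-272 + 255 \left(255 - 178\right)} = \frac{1}{-272 + 255 \cdot 77} = \frac{1}{-272 + 19635} = \frac{1}{19363}$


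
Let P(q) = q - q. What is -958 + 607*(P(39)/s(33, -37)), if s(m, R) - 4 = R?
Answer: -958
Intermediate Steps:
P(q) = 0
s(m, R) = 4 + R
-958 + 607*(P(39)/s(33, -37)) = -958 + 607*(0/(4 - 37)) = -958 + 607*(0/(-33)) = -958 + 607*(0*(-1/33)) = -958 + 607*0 = -958 + 0 = -958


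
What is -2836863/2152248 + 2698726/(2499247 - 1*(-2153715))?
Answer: -1231914683693/1669054693096 ≈ -0.73809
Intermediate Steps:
-2836863/2152248 + 2698726/(2499247 - 1*(-2153715)) = -2836863*1/2152248 + 2698726/(2499247 + 2153715) = -945621/717416 + 2698726/4652962 = -945621/717416 + 2698726*(1/4652962) = -945621/717416 + 1349363/2326481 = -1231914683693/1669054693096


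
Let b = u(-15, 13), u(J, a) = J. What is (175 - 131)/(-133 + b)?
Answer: -11/37 ≈ -0.29730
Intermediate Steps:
b = -15
(175 - 131)/(-133 + b) = (175 - 131)/(-133 - 15) = 44/(-148) = 44*(-1/148) = -11/37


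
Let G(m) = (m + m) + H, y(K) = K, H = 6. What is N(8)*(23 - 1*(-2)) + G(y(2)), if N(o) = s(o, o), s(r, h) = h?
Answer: 210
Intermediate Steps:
N(o) = o
G(m) = 6 + 2*m (G(m) = (m + m) + 6 = 2*m + 6 = 6 + 2*m)
N(8)*(23 - 1*(-2)) + G(y(2)) = 8*(23 - 1*(-2)) + (6 + 2*2) = 8*(23 + 2) + (6 + 4) = 8*25 + 10 = 200 + 10 = 210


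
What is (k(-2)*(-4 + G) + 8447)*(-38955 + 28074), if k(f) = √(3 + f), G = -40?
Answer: -91433043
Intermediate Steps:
(k(-2)*(-4 + G) + 8447)*(-38955 + 28074) = (√(3 - 2)*(-4 - 40) + 8447)*(-38955 + 28074) = (√1*(-44) + 8447)*(-10881) = (1*(-44) + 8447)*(-10881) = (-44 + 8447)*(-10881) = 8403*(-10881) = -91433043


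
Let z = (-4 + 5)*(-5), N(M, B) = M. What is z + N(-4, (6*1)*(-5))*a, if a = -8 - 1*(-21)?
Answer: -57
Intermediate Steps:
a = 13 (a = -8 + 21 = 13)
z = -5 (z = 1*(-5) = -5)
z + N(-4, (6*1)*(-5))*a = -5 - 4*13 = -5 - 52 = -57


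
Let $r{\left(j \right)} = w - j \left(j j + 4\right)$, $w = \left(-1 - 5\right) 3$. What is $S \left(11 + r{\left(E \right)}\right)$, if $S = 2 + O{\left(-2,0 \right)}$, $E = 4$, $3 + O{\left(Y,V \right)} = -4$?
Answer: $435$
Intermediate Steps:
$w = -18$ ($w = \left(-6\right) 3 = -18$)
$O{\left(Y,V \right)} = -7$ ($O{\left(Y,V \right)} = -3 - 4 = -7$)
$r{\left(j \right)} = -18 - j \left(4 + j^{2}\right)$ ($r{\left(j \right)} = -18 - j \left(j j + 4\right) = -18 - j \left(j^{2} + 4\right) = -18 - j \left(4 + j^{2}\right)$)
$S = -5$ ($S = 2 - 7 = -5$)
$S \left(11 + r{\left(E \right)}\right) = - 5 \left(11 - 98\right) = \left(-5\right) \left(-87\right) = 435$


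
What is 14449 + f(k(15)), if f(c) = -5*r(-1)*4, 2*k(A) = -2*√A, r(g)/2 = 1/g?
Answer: 14489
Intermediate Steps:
r(g) = 2/g
k(A) = -√A (k(A) = (-2*√A)/2 = -√A)
f(c) = 40 (f(c) = -10/(-1)*4 = -10*(-1)*4 = -5*(-2)*4 = 10*4 = 40)
14449 + f(k(15)) = 14449 + 40 = 14489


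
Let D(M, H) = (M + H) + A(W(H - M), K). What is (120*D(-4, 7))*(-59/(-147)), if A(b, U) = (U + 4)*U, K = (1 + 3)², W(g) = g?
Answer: 762280/49 ≈ 15557.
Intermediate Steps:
K = 16 (K = 4² = 16)
A(b, U) = U*(4 + U) (A(b, U) = (4 + U)*U = U*(4 + U))
D(M, H) = 320 + H + M (D(M, H) = (M + H) + 16*(4 + 16) = (H + M) + 16*20 = (H + M) + 320 = 320 + H + M)
(120*D(-4, 7))*(-59/(-147)) = (120*(320 + 7 - 4))*(-59/(-147)) = (120*323)*(-59*(-1/147)) = 38760*(59/147) = 762280/49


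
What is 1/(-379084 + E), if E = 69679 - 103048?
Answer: -1/412453 ≈ -2.4245e-6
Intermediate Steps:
E = -33369
1/(-379084 + E) = 1/(-379084 - 33369) = 1/(-412453) = -1/412453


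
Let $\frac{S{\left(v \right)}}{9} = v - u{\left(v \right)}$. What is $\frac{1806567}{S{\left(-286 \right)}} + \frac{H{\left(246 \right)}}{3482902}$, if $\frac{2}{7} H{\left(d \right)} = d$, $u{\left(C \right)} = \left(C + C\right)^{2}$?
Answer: $- \frac{524129854367}{855409438455} \approx -0.61272$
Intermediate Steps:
$u{\left(C \right)} = 4 C^{2}$ ($u{\left(C \right)} = \left(2 C\right)^{2} = 4 C^{2}$)
$S{\left(v \right)} = - 36 v^{2} + 9 v$ ($S{\left(v \right)} = 9 \left(v - 4 v^{2}\right) = - 36 v^{2} + 9 v$)
$H{\left(d \right)} = \frac{7 d}{2}$
$\frac{1806567}{S{\left(-286 \right)}} + \frac{H{\left(246 \right)}}{3482902} = \frac{1806567}{9 \left(-286\right) \left(1 - -1144\right)} + \frac{\frac{7}{2} \cdot 246}{3482902} = \frac{1806567}{9 \left(-286\right) \left(1 + 1144\right)} + 861 \cdot \frac{1}{3482902} = \frac{1806567}{9 \left(-286\right) 1145} + \frac{861}{3482902} = \frac{1806567}{-2947230} + \frac{861}{3482902} = 1806567 \left(- \frac{1}{2947230}\right) + \frac{861}{3482902} = - \frac{602189}{982410} + \frac{861}{3482902} = - \frac{524129854367}{855409438455}$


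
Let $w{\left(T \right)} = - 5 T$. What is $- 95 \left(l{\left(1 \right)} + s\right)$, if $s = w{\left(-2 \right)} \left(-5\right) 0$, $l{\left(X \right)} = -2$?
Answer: $190$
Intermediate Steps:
$s = 0$ ($s = \left(-5\right) \left(-2\right) \left(-5\right) 0 = 10 \left(-5\right) 0 = \left(-50\right) 0 = 0$)
$- 95 \left(l{\left(1 \right)} + s\right) = - 95 \left(-2 + 0\right) = \left(-95\right) \left(-2\right) = 190$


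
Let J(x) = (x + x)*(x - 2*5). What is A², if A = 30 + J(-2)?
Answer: 6084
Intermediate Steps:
J(x) = 2*x*(-10 + x) (J(x) = (2*x)*(x - 10) = (2*x)*(-10 + x) = 2*x*(-10 + x))
A = 78 (A = 30 + 2*(-2)*(-10 - 2) = 30 + 2*(-2)*(-12) = 30 + 48 = 78)
A² = 78² = 6084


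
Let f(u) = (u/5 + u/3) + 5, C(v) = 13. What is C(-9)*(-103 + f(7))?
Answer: -18382/15 ≈ -1225.5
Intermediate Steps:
f(u) = 5 + 8*u/15 (f(u) = (u*(⅕) + u*(⅓)) + 5 = (u/5 + u/3) + 5 = 8*u/15 + 5 = 5 + 8*u/15)
C(-9)*(-103 + f(7)) = 13*(-103 + (5 + (8/15)*7)) = 13*(-103 + (5 + 56/15)) = 13*(-103 + 131/15) = 13*(-1414/15) = -18382/15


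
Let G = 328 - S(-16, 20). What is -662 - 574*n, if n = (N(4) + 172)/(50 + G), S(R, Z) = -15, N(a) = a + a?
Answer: -121162/131 ≈ -924.90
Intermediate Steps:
N(a) = 2*a
G = 343 (G = 328 - 1*(-15) = 328 + 15 = 343)
n = 60/131 (n = (2*4 + 172)/(50 + 343) = (8 + 172)/393 = 180*(1/393) = 60/131 ≈ 0.45802)
-662 - 574*n = -662 - 574*60/131 = -662 - 34440/131 = -121162/131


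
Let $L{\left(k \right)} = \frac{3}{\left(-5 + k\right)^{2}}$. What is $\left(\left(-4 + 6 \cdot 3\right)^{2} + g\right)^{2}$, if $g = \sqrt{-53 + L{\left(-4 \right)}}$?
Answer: $\frac{\left(1764 + i \sqrt{4290}\right)^{2}}{81} \approx 38363.0 + 2852.8 i$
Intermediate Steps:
$L{\left(k \right)} = \frac{3}{\left(-5 + k\right)^{2}}$
$g = \frac{i \sqrt{4290}}{9}$ ($g = \sqrt{-53 + \frac{3}{\left(-5 - 4\right)^{2}}} = \sqrt{-53 + \frac{3}{81}} = \sqrt{-53 + 3 \cdot \frac{1}{81}} = \sqrt{-53 + \frac{1}{27}} = \sqrt{- \frac{1430}{27}} = \frac{i \sqrt{4290}}{9} \approx 7.2776 i$)
$\left(\left(-4 + 6 \cdot 3\right)^{2} + g\right)^{2} = \left(\left(-4 + 6 \cdot 3\right)^{2} + \frac{i \sqrt{4290}}{9}\right)^{2} = \left(\left(-4 + 18\right)^{2} + \frac{i \sqrt{4290}}{9}\right)^{2} = \left(14^{2} + \frac{i \sqrt{4290}}{9}\right)^{2} = \left(196 + \frac{i \sqrt{4290}}{9}\right)^{2}$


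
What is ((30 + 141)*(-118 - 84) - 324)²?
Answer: 1215637956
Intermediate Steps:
((30 + 141)*(-118 - 84) - 324)² = (171*(-202) - 324)² = (-34542 - 324)² = (-34866)² = 1215637956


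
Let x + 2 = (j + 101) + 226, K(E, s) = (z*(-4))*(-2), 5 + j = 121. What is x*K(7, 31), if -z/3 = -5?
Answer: 52920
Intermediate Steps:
j = 116 (j = -5 + 121 = 116)
z = 15 (z = -3*(-5) = 15)
K(E, s) = 120 (K(E, s) = (15*(-4))*(-2) = -60*(-2) = 120)
x = 441 (x = -2 + ((116 + 101) + 226) = -2 + (217 + 226) = -2 + 443 = 441)
x*K(7, 31) = 441*120 = 52920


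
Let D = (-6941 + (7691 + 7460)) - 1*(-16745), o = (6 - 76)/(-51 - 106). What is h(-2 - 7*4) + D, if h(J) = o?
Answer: 3918005/157 ≈ 24955.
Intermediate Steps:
o = 70/157 (o = -70/(-157) = -70*(-1/157) = 70/157 ≈ 0.44586)
h(J) = 70/157
D = 24955 (D = (-6941 + 15151) + 16745 = 8210 + 16745 = 24955)
h(-2 - 7*4) + D = 70/157 + 24955 = 3918005/157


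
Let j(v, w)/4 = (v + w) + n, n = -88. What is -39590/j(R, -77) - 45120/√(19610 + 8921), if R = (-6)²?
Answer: 19795/258 - 45120*√28531/28531 ≈ -190.40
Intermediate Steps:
R = 36
j(v, w) = -352 + 4*v + 4*w (j(v, w) = 4*((v + w) - 88) = 4*(-88 + v + w) = -352 + 4*v + 4*w)
-39590/j(R, -77) - 45120/√(19610 + 8921) = -39590/(-352 + 4*36 + 4*(-77)) - 45120/√(19610 + 8921) = -39590/(-352 + 144 - 308) - 45120*√28531/28531 = -39590/(-516) - 45120*√28531/28531 = -39590*(-1/516) - 45120*√28531/28531 = 19795/258 - 45120*√28531/28531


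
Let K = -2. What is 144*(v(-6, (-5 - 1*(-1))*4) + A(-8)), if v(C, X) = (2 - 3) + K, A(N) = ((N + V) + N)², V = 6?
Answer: 13968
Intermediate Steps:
A(N) = (6 + 2*N)² (A(N) = ((N + 6) + N)² = ((6 + N) + N)² = (6 + 2*N)²)
v(C, X) = -3 (v(C, X) = (2 - 3) - 2 = -1 - 2 = -3)
144*(v(-6, (-5 - 1*(-1))*4) + A(-8)) = 144*(-3 + 4*(3 - 8)²) = 144*(-3 + 4*(-5)²) = 144*(-3 + 4*25) = 144*(-3 + 100) = 144*97 = 13968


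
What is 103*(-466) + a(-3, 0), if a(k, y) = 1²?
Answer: -47997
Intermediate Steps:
a(k, y) = 1
103*(-466) + a(-3, 0) = 103*(-466) + 1 = -47998 + 1 = -47997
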